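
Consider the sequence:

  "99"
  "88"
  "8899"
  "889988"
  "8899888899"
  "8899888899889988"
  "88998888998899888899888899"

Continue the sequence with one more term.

This is a Fibonacci-style word recurrence s(k) = s(k−1)·s(k−2): e.g. 88·99 = 8899.
Continuing: 88998888998899888899888899 · 8899888899889988 gives term 8.

889988889988998888998888998899888899889988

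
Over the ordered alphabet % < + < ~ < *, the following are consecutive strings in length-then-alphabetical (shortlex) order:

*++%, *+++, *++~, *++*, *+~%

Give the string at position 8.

*+~*

Stepping forward 3 times from *+~%: *+~% → *+~+ → *+~~, then the target.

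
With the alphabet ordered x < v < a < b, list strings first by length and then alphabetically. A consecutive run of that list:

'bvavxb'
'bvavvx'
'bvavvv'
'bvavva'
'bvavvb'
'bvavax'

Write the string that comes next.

bvavav

Find the rightmost character of bvavax below b, bump it to the next letter, and reset everything to its right to x.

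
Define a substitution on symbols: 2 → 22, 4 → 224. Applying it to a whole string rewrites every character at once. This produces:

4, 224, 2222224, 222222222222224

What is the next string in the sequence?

2222222222222222222222222222224

Replace each of the 15 characters of 222222222222224 in place — 22 22 22 22 22 22 22 22 22 22 22 22 22 22 224 — and concatenate.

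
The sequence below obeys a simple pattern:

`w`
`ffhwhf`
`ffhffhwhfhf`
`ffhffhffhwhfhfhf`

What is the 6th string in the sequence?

s(k+1) = ffh·s(k)·hf, so each term gains ffh as a prefix and hf as a suffix.
From ffhffhffhwhfhfhf, 2 further steps: ffhffhffhwhfhfhf → ffhffhffhffhwhfhfhfhf → (answer).

ffhffhffhffhffhwhfhfhfhfhf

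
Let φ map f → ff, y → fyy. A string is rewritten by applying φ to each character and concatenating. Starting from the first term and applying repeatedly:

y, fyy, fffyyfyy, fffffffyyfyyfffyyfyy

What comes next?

φ(fffffffyyfyyfffyyfyy) expands symbol-by-symbol to ff ff ff ff ff ff ff fyy fyy ff fyy fyy ff ff ff fyy fyy ff fyy fyy; joining the 20 pieces gives the next term.

fffffffffffffffyyfyyfffyyfyyfffffffyyfyyfffyyfyy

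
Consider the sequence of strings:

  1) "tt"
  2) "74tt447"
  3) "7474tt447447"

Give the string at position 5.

74747474tt447447447447

s(k+1) = 74·s(k)·447, so each term gains 74 as a prefix and 447 as a suffix.
From 7474tt447447, 2 further steps: 7474tt447447 → 747474tt447447447 → (answer).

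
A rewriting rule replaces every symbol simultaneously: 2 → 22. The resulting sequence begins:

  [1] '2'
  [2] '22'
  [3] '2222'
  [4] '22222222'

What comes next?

Expanding 22222222: 2→22, 2→22, 2→22, 2→22, 2→22, 2→22, 2→22, 2→22. Concatenated: 22 22 22 22 22 22 22 22.

2222222222222222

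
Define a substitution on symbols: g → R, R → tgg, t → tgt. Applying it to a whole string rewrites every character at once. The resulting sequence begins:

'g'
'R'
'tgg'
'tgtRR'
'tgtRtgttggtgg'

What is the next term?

Replace each of the 13 characters of tgtRtgttggtgg in place — tgt R tgt tgg tgt R tgt tgt R R tgt R R — and concatenate.

tgtRtgttggtgtRtgttgtRRtgtRR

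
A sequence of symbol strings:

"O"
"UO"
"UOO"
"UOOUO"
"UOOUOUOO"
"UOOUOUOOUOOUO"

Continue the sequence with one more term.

UOOUOUOOUOOUOUOOUOUOO

Each term (from the third on) is the previous term followed by the one before it: term 3 = UO·O = UOO.
Continuing: UOOUOUOOUOOUO · UOOUOUOO gives term 7.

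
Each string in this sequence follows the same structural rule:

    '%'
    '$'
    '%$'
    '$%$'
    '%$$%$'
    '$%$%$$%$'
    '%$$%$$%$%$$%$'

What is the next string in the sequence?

This is a Fibonacci-style word recurrence s(k) = s(k−2)·s(k−1): e.g. %·$ = %$.
The next term joins $%$%$$%$ and %$$%$$%$%$$%$.

$%$%$$%$%$$%$$%$%$$%$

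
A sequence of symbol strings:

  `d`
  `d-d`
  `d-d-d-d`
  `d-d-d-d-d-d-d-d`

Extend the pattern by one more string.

s(k+1) = s(k)·-·s(k) — each term doubles the last with '-' between the halves.
Doubling d-d-d-d-d-d-d-d with '-' between the halves:

d-d-d-d-d-d-d-d-d-d-d-d-d-d-d-d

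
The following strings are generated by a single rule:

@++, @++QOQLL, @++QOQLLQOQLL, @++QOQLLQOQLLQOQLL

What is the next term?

@++QOQLLQOQLLQOQLLQOQLL

The strings grow by a fixed suffix QOQLL each time.
So the next term is @++QOQLLQOQLLQOQLL·QOQLL.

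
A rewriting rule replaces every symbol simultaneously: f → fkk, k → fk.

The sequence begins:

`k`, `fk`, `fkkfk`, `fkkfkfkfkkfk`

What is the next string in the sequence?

fkkfkfkfkkfkfkkfkfkkfkfkfkkfk

Rewriting each symbol of fkkfkfkfkkfk: f→fkk, k→fk, k→fk, f→fkk, k→fk, f→fkk, k→fk, f→fkk, k→fk, k→fk, f→fkk, k→fk, which concatenates to fkk fk fk fkk fk fkk fk fkk fk fk fkk fk.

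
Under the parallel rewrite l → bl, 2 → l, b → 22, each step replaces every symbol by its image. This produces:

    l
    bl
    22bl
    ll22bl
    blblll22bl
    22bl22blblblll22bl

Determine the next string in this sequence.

φ(22bl22blblblll22bl) expands symbol-by-symbol to l l 22 bl l l 22 bl 22 bl 22 bl bl bl l l 22 bl; joining the 18 pieces gives the next term.

ll22blll22bl22bl22blblblll22bl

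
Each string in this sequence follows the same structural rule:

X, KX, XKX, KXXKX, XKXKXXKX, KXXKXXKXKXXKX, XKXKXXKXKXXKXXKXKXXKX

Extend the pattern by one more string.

KXXKXXKXKXXKXXKXKXXKXKXXKXXKXKXXKX

Each term (from the third on) is the two preceding terms concatenated in order: term 3 = X·KX = XKX.
Continuing: KXXKXXKXKXXKX · XKXKXXKXKXXKXXKXKXXKX gives term 8.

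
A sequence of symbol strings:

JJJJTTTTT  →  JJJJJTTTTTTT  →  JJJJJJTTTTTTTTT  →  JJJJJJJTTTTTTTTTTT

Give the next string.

JJJJJJJJTTTTTTTTTTTTT

Each string has the form J^{n+1} T^{2n-1}, where the shown terms are n = 3, 4, 5, 6.
Setting n = 7 gives 8, 13 characters in each block.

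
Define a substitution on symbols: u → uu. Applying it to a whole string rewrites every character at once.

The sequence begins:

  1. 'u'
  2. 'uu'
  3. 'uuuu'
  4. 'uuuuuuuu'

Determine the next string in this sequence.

Expanding uuuuuuuu: u→uu, u→uu, u→uu, u→uu, u→uu, u→uu, u→uu, u→uu. Concatenated: uu uu uu uu uu uu uu uu.

uuuuuuuuuuuuuuuu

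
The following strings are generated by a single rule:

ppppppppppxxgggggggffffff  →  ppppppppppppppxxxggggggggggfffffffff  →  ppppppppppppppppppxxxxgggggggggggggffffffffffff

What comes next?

Reading off run lengths: p runs 10, 14, 18; x runs 2, 3, 4; g runs 7, 10, 13; f runs 6, 9, 12 — each is linear in n, where the shown terms are n = 2, 3, 4.
For the next term, n = 5, so the run lengths are 22, 5, 16, 15.

ppppppppppppppppppppppxxxxxggggggggggggggggfffffffffffffff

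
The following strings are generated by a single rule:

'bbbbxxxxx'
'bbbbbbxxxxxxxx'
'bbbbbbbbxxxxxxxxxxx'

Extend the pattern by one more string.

Reading off run lengths: b runs 4, 6, 8; x runs 5, 8, 11 — each is linear in n, where the shown terms are n = 2, 3, 4.
At n = 5 the blocks have lengths 10, 14.

bbbbbbbbbbxxxxxxxxxxxxxx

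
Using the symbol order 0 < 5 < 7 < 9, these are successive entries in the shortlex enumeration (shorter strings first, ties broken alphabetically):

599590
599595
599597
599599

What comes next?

The successor of 599599 increments the rightmost position that isn't already 9 and resets every position after it to 0.

599700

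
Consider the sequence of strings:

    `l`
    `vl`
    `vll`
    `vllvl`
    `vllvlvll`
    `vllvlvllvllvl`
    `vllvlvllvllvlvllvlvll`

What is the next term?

vllvlvllvllvlvllvlvllvllvlvllvllvl

Each term (from the third on) is the previous term followed by the one before it: term 3 = vl·l = vll.
The next term joins vllvlvllvllvlvllvlvll and vllvlvllvllvl.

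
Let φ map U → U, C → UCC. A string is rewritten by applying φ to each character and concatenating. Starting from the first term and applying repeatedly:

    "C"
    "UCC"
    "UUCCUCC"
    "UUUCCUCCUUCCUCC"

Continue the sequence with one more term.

UUUUCCUCCUUCCUCCUUUCCUCCUUCCUCC

Replace each of the 15 characters of UUUCCUCCUUCCUCC in place — U U U UCC UCC U UCC UCC U U UCC UCC U UCC UCC — and concatenate.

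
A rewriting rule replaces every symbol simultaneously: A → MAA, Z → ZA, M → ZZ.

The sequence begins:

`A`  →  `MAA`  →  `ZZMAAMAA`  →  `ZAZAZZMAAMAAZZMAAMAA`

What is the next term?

Rewriting the 20 symbols of ZAZAZZMAAMAAZZMAAMAA one by one yields ZA MAA ZA MAA ZA ZA ZZ MAA MAA ZZ MAA MAA ZA ZA ZZ MAA MAA ZZ MAA MAA; concatenated:

ZAMAAZAMAAZAZAZZMAAMAAZZMAAMAAZAZAZZMAAMAAZZMAAMAA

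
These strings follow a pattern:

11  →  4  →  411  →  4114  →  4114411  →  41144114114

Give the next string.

Each term (from the third on) is the previous term followed by the one before it: term 3 = 4·11 = 411.
Continuing: 41144114114 · 4114411 gives term 7.

411441141144114411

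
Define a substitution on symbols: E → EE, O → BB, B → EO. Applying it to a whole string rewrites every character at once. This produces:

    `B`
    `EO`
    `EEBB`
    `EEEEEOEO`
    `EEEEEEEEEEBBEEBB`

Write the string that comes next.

φ(EEEEEEEEEEBBEEBB) expands symbol-by-symbol to EE EE EE EE EE EE EE EE EE EE EO EO EE EE EO EO; joining the 16 pieces gives the next term.

EEEEEEEEEEEEEEEEEEEEEOEOEEEEEOEO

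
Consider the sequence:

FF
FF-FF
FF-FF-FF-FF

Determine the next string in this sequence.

FF-FF-FF-FF-FF-FF-FF-FF

Each string is two copies of the previous one joined by '-'.
So the next term is two copies of FF-FF-FF-FF with '-' between the halves.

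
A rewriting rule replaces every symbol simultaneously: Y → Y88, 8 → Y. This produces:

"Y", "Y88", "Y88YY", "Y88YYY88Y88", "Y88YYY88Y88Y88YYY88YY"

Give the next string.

Rewriting the 21 symbols of Y88YYY88Y88Y88YYY88YY one by one yields Y88 Y Y Y88 Y88 Y88 Y Y Y88 Y Y Y88 Y Y Y88 Y88 Y88 Y Y Y88 Y88; concatenated:

Y88YYY88Y88Y88YYY88YYY88YYY88Y88Y88YYY88Y88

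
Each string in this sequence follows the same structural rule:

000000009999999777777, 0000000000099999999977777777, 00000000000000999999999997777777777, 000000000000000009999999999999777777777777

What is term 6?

Reading off run lengths: 0 runs 8, 11, 14, 17; 9 runs 7, 9, 11, 13; 7 runs 6, 8, 10, 12 — each is linear in n, where the shown terms are n = 2, 3, 4, 5.
At n = 7 the blocks have lengths 23, 17, 16.

00000000000000000000000999999999999999997777777777777777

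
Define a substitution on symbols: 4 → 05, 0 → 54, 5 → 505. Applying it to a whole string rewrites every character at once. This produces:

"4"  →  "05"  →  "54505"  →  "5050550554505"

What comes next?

5055450554505505545055050550554505

Replace each of the 13 characters of 5050550554505 in place — 505 54 505 54 505 505 54 505 505 05 505 54 505 — and concatenate.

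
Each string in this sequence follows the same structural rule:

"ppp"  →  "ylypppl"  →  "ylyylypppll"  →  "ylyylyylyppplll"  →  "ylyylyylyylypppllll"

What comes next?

s(k+1) = yly·s(k)·l, so each term gains yly as a prefix and l as a suffix.
So the next term is yly·ylyylyylyylypppllll·l.

ylyylyylyylyylyppplllll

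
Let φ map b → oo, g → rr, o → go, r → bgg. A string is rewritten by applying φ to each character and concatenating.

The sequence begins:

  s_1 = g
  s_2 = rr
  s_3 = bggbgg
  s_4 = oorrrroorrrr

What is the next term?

Rewriting each symbol of oorrrroorrrr: o→go, o→go, r→bgg, r→bgg, r→bgg, r→bgg, o→go, o→go, r→bgg, r→bgg, r→bgg, r→bgg, which concatenates to go go bgg bgg bgg bgg go go bgg bgg bgg bgg.

gogobggbggbggbgggogobggbggbggbgg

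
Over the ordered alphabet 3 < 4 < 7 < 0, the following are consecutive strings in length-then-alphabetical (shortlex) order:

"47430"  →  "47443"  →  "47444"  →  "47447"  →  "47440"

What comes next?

The successor of 47440 increments the rightmost position that isn't already 0 and resets every position after it to 3.

47473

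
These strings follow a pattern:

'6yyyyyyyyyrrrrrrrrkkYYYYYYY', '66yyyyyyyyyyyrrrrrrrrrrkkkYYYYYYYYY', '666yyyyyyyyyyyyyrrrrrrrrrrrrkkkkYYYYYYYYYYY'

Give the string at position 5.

66666yyyyyyyyyyyyyyyyyrrrrrrrrrrrrrrrrkkkkkkYYYYYYYYYYYYYYY

The n-th term is n-2 6's then 2n+3 y's then 2n+2 r's then n-1 k's then 2n+1 Y's, where the shown terms are n = 3, 4, 5.
For term 5, n = 7, so the run lengths are 5, 17, 16, 6, 15.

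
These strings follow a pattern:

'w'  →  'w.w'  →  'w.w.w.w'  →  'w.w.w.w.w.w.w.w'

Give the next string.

Each string is two copies of the previous one joined by '.'.
Doubling w.w.w.w.w.w.w.w with '.' between the halves:

w.w.w.w.w.w.w.w.w.w.w.w.w.w.w.w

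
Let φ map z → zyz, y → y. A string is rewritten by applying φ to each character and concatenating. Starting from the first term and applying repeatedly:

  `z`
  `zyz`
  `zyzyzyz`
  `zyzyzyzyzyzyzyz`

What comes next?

Replace each of the 15 characters of zyzyzyzyzyzyzyz in place — zyz y zyz y zyz y zyz y zyz y zyz y zyz y zyz — and concatenate.

zyzyzyzyzyzyzyzyzyzyzyzyzyzyzyz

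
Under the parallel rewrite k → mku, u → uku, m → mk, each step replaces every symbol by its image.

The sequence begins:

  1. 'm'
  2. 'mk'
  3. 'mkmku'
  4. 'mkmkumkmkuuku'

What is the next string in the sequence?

Rewriting the 13 symbols of mkmkumkmkuuku one by one yields mk mku mk mku uku mk mku mk mku uku uku mku uku; concatenated:

mkmkumkmkuukumkmkumkmkuukuukumkuuku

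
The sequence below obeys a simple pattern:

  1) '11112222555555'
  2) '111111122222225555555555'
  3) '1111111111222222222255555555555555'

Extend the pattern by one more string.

Reading off run lengths: 1 runs 4, 7, 10; 2 runs 4, 7, 10; 5 runs 6, 10, 14 — each is linear in n (n = 1, 2, …).
For the next term, n = 4, so the run lengths are 13, 13, 18.

11111111111112222222222222555555555555555555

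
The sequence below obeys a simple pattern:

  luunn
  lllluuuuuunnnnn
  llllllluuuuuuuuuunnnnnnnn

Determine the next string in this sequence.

Reading off run lengths: l runs 1, 4, 7; u runs 2, 6, 10; n runs 2, 5, 8 — each is linear in n (n = 1, 2, …).
Setting n = 4 gives 10, 14, 11 characters in each block.

lllllllllluuuuuuuuuuuuuunnnnnnnnnnn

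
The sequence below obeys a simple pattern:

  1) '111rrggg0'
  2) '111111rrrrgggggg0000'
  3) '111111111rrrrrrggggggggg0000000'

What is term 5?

Term n consists of 3n 1's, followed by 2n r's, followed by 3n g's, followed by 3n-2 0's (n = 1, 2, …).
At n = 5 the blocks have lengths 15, 10, 15, 13.

111111111111111rrrrrrrrrrggggggggggggggg0000000000000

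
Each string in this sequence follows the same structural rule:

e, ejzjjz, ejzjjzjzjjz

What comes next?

The strings grow by a fixed suffix jzjjz each time.
Applying this once more to ejzjjzjzjjz:

ejzjjzjzjjzjzjjz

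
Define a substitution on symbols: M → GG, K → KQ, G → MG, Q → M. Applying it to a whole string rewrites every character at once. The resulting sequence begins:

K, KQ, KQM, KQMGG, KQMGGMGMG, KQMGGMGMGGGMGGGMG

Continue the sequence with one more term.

KQMGGMGMGGGMGGGMGMGMGGGMGMGMGGGMG

φ(KQMGGMGMGGGMGGGMG) expands symbol-by-symbol to KQ M GG MG MG GG MG GG MG MG MG GG MG MG MG GG MG; joining the 17 pieces gives the next term.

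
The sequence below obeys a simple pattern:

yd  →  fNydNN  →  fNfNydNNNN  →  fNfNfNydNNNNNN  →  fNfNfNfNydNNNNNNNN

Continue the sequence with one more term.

s(k+1) = fN·s(k)·NN, so each term gains fN as a prefix and NN as a suffix.
One more step from fNfNfNfNydNNNNNNNN gives the answer.

fNfNfNfNfNydNNNNNNNNNN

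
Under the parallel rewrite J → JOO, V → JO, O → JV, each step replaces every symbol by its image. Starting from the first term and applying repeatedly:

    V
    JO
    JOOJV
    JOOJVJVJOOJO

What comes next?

Rewriting each symbol of JOOJVJVJOOJO: J→JOO, O→JV, O→JV, J→JOO, V→JO, J→JOO, V→JO, J→JOO, O→JV, O→JV, J→JOO, O→JV, which concatenates to JOO JV JV JOO JO JOO JO JOO JV JV JOO JV.

JOOJVJVJOOJOJOOJOJOOJVJVJOOJV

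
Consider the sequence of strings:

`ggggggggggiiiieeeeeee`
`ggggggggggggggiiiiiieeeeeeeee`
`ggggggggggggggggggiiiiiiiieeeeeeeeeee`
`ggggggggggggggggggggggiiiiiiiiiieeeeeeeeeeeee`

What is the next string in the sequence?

Reading off run lengths: g runs 10, 14, 18, 22; i runs 4, 6, 8, 10; e runs 7, 9, 11, 13 — each is linear in n, where the shown terms are n = 3, 4, 5, 6.
Setting n = 7 gives 26, 12, 15 characters in each block.

ggggggggggggggggggggggggggiiiiiiiiiiiieeeeeeeeeeeeeee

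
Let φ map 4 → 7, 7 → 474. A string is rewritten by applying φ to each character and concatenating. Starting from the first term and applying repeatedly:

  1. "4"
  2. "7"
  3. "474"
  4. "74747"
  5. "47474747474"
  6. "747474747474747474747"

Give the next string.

φ(747474747474747474747) expands symbol-by-symbol to 474 7 474 7 474 7 474 7 474 7 474 7 474 7 474 7 474 7 474 7 474; joining the 21 pieces gives the next term.

4747474747474747474747474747474747474747474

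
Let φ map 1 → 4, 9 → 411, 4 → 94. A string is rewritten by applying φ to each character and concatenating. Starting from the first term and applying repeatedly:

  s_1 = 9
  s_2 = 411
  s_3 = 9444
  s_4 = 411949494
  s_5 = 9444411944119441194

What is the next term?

Replace each of the 19 characters of 9444411944119441194 in place — 411 94 94 94 94 4 4 411 94 94 4 4 411 94 94 4 4 411 94 — and concatenate.

411949494944441194944441194944441194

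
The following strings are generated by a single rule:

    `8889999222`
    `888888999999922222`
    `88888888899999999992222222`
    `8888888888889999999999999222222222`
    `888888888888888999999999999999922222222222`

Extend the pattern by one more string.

Reading off run lengths: 8 runs 3, 6, 9, 12, 15; 9 runs 4, 7, 10, 13, 16; 2 runs 3, 5, 7, 9, 11 — each is linear in n (n = 1, 2, …).
At n = 6 the blocks have lengths 18, 19, 13.

88888888888888888899999999999999999992222222222222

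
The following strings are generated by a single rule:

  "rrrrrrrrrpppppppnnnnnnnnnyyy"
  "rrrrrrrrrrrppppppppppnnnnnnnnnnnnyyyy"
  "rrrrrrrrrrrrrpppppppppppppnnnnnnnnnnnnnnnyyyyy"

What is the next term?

rrrrrrrrrrrrrrrppppppppppppppppnnnnnnnnnnnnnnnnnnyyyyyy

Reading off run lengths: r runs 9, 11, 13; p runs 7, 10, 13; n runs 9, 12, 15; y runs 3, 4, 5 — each is linear in n, where the shown terms are n = 3, 4, 5.
At n = 6 the blocks have lengths 15, 16, 18, 6.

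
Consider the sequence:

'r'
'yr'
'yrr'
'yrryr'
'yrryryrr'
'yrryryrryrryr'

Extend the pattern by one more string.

Each term (from the third on) is the previous term followed by the one before it: term 3 = yr·r = yrr.
So term 7 is yrryryrryrryr·yrryryrr.

yrryryrryrryryrryryrr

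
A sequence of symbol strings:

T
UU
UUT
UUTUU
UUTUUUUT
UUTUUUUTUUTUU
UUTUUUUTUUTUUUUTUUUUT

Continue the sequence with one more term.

Each term (from the third on) is the previous term followed by the one before it: term 3 = UU·T = UUT.
The next term joins UUTUUUUTUUTUUUUTUUUUT and UUTUUUUTUUTUU.

UUTUUUUTUUTUUUUTUUUUTUUTUUUUTUUTUU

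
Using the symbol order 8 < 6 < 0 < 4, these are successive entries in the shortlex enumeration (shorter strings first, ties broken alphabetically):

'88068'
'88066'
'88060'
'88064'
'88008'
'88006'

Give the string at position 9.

88048

Advancing 3 positions from 88006 through 88006 → 88000 → 88004 reaches term 9.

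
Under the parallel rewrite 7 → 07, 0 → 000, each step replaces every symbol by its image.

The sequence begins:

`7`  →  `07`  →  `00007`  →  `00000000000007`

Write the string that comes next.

φ(00000000000007) expands symbol-by-symbol to 000 000 000 000 000 000 000 000 000 000 000 000 000 07; joining the 14 pieces gives the next term.

00000000000000000000000000000000000000007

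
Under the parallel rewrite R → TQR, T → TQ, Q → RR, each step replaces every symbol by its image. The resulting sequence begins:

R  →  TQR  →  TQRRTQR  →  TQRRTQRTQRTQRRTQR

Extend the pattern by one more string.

TQRRTQRTQRTQRRTQRTQRRTQRTQRRTQRTQRTQRRTQR

Applying the rule to each of the 17 symbols of TQRRTQRTQRTQRRTQR gives the pieces TQ RR TQR TQR TQ RR TQR TQ RR TQR TQ RR TQR TQR TQ RR TQR, which concatenate to the answer.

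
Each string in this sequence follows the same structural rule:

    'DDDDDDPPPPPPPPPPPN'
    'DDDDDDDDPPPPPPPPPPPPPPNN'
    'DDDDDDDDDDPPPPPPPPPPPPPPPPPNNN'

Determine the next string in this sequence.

DDDDDDDDDDDDPPPPPPPPPPPPPPPPPPPPNNNN

Reading off run lengths: D runs 6, 8, 10; P runs 11, 14, 17; N runs 1, 2, 3 — each is linear in n, where the shown terms are n = 3, 4, 5.
At n = 6 the blocks have lengths 12, 20, 4.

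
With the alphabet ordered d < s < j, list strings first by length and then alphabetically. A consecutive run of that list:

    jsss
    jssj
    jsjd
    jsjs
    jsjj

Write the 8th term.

jjdj

Stepping forward 3 times from jsjj: jsjj → jjdd → jjds, then the target.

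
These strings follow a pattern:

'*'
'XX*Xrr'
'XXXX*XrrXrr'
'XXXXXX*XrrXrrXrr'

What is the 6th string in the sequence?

XXXXXXXXXX*XrrXrrXrrXrrXrr

Each term wraps the previous one in XX on the left and Xrr on the right.
From XXXXXX*XrrXrrXrr, 2 further steps: XXXXXX*XrrXrrXrr → XXXXXXXX*XrrXrrXrrXrr → (answer).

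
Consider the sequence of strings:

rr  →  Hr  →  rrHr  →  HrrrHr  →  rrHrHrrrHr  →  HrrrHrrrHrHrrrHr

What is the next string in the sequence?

rrHrHrrrHrHrrrHrrrHrHrrrHr

This is a Fibonacci-style word recurrence s(k) = s(k−2)·s(k−1): e.g. rr·Hr = rrHr.
The next term joins rrHrHrrrHr and HrrrHrrrHrHrrrHr.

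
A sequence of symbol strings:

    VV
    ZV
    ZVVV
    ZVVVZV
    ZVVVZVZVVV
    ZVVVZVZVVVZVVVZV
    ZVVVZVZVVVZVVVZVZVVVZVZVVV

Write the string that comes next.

ZVVVZVZVVVZVVVZVZVVVZVZVVVZVVVZVZVVVZVVVZV

This is a Fibonacci-style word recurrence s(k) = s(k−1)·s(k−2): e.g. ZV·VV = ZVVV.
Continuing: ZVVVZVZVVVZVVVZVZVVVZVZVVV · ZVVVZVZVVVZVVVZV gives term 8.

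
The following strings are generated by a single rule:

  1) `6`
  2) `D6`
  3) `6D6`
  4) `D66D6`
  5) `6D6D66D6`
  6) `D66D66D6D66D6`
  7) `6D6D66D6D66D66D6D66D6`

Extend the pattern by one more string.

D66D66D6D66D66D6D66D6D66D66D6D66D6

Each term (from the third on) is the two preceding terms concatenated in order: term 3 = 6·D6 = 6D6.
So term 8 is D66D66D6D66D6·6D6D66D6D66D66D6D66D6.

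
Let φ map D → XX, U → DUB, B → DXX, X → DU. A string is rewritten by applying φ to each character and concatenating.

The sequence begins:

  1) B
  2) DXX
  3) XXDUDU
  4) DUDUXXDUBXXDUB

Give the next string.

φ(DUDUXXDUBXXDUB) expands symbol-by-symbol to XX DUB XX DUB DU DU XX DUB DXX DU DU XX DUB DXX; joining the 14 pieces gives the next term.

XXDUBXXDUBDUDUXXDUBDXXDUDUXXDUBDXX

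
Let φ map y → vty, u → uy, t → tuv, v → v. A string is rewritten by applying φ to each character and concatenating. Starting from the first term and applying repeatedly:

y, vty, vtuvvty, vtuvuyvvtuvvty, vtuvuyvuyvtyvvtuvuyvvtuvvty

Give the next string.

vtuvuyvuyvtyvuyvtyvtuvvtyvvtuvuyvuyvtyvvtuvuyvvtuvvty

Applying the rule to each of the 27 symbols of vtuvuyvuyvtyvvtuvuyvvtuvvty gives the pieces v tuv uy v uy vty v uy vty v tuv vty v v tuv uy v uy vty v v tuv uy v v tuv vty, which concatenate to the answer.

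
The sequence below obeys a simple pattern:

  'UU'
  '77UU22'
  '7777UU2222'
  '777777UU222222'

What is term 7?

777777777777UU222222222222

s(k+1) = 77·s(k)·22, so each term gains 77 as a prefix and 22 as a suffix.
From 777777UU222222, 3 further steps: 777777UU222222 → 77777777UU22222222 → 7777777777UU2222222222 → (answer).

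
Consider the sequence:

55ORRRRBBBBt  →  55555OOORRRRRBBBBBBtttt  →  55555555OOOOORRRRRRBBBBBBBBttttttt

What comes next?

55555555555OOOOOOORRRRRRRBBBBBBBBBBtttttttttt

Term n consists of 3n-1 5's, followed by 2n-1 O's, followed by n+3 R's, followed by 2n+2 B's, followed by 3n-2 t's (n = 1, 2, …).
Setting n = 4 gives 11, 7, 7, 10, 10 characters in each block.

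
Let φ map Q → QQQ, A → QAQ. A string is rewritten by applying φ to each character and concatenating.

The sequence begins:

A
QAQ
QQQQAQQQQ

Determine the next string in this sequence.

QQQQQQQQQQQQQAQQQQQQQQQQQQQ

Rewriting each symbol of QQQQAQQQQ: Q→QQQ, Q→QQQ, Q→QQQ, Q→QQQ, A→QAQ, Q→QQQ, Q→QQQ, Q→QQQ, Q→QQQ, which concatenates to QQQ QQQ QQQ QQQ QAQ QQQ QQQ QQQ QQQ.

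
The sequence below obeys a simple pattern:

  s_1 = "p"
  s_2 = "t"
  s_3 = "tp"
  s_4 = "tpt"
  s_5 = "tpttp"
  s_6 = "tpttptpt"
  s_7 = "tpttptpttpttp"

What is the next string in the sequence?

tpttptpttpttptpttptpt

This is a Fibonacci-style word recurrence s(k) = s(k−1)·s(k−2): e.g. t·p = tp.
Continuing: tpttptpttpttp · tpttptpt gives term 8.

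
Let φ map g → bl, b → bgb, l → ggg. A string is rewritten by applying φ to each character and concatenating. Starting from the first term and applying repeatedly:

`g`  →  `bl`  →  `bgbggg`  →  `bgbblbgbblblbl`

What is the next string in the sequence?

Applying the rule to each of the 14 symbols of bgbblbgbblblbl gives the pieces bgb bl bgb bgb ggg bgb bl bgb bgb ggg bgb ggg bgb ggg, which concatenate to the answer.

bgbblbgbbgbgggbgbblbgbbgbgggbgbgggbgbggg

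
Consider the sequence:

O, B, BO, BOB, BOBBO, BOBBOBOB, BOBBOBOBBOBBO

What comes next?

From term 3 onward, concatenate the last term with the second-to-last: B·O = BO, BO·B = BOB, …
So term 8 is BOBBOBOBBOBBO·BOBBOBOB.

BOBBOBOBBOBBOBOBBOBOB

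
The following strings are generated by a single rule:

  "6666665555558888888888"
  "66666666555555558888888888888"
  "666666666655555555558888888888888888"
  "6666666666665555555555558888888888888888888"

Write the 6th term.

666666666666666655555555555555558888888888888888888888888

Term n consists of 2n 6's, followed by 2n 5's, followed by 3n+1 8's, where the shown terms are n = 3, 4, 5, 6.
Setting n = 8 gives 16, 16, 25 characters in each block.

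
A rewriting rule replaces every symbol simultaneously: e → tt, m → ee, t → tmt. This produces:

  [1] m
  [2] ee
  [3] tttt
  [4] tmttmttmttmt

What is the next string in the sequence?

Apply φ to tmttmttmttmt symbol by symbol: t→tmt, m→ee, t→tmt, t→tmt, m→ee, t→tmt, t→tmt, m→ee, t→tmt, t→tmt, m→ee, t→tmt; joined: tmt ee tmt tmt ee tmt tmt ee tmt tmt ee tmt.

tmteetmttmteetmttmteetmttmteetmt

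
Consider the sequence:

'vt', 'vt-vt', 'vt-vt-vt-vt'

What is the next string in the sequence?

Each string is two copies of the previous one joined by '-'.
Doubling vt-vt-vt-vt with '-' between the halves:

vt-vt-vt-vt-vt-vt-vt-vt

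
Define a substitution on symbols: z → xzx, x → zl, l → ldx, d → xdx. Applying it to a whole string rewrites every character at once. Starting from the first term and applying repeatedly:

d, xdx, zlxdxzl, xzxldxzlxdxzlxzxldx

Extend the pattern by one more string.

Replace each of the 19 characters of xzxldxzlxdxzlxzxldx in place — zl xzx zl ldx xdx zl xzx ldx zl xdx zl xzx ldx zl xzx zl ldx xdx zl — and concatenate.

zlxzxzlldxxdxzlxzxldxzlxdxzlxzxldxzlxzxzlldxxdxzl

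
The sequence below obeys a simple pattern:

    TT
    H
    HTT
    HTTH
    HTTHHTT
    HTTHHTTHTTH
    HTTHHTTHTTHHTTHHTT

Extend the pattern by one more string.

From term 3 onward, concatenate the last term with the second-to-last: H·TT = HTT, HTT·H = HTTH, …
The next term joins HTTHHTTHTTHHTTHHTT and HTTHHTTHTTH.

HTTHHTTHTTHHTTHHTTHTTHHTTHTTH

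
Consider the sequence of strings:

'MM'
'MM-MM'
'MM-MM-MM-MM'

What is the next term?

MM-MM-MM-MM-MM-MM-MM-MM

s(k+1) = s(k)·-·s(k) — each term doubles the last with '-' between the halves.
One more doubling of MM-MM-MM-MM gives the answer.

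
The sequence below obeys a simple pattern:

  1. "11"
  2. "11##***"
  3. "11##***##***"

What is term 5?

Each term is the previous one with ##*** appended.
From 11##***##***, 2 further steps: 11##***##*** → 11##***##***##*** → (answer).

11##***##***##***##***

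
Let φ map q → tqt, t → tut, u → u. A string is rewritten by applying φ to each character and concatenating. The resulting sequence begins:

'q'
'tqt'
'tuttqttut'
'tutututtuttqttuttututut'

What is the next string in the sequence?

tutututututututtutututtuttqttuttutututtututututututut

Replace each of the 23 characters of tutututtuttqttuttututut in place — tut u tut u tut u tut tut u tut tut tqt tut tut u tut tut u tut u tut u tut — and concatenate.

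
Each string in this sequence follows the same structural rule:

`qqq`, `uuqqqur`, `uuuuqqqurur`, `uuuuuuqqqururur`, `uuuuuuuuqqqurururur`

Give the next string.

uuuuuuuuuuqqqururururur

Every step adds uu to the front and ur to the end of the previous string.
One more step from uuuuuuuuqqqurururur gives the answer.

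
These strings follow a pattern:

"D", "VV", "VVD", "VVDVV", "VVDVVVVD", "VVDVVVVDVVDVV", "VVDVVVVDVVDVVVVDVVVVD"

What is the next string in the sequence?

VVDVVVVDVVDVVVVDVVVVDVVDVVVVDVVDVV

This is a Fibonacci-style word recurrence s(k) = s(k−1)·s(k−2): e.g. VV·D = VVD.
So term 8 is VVDVVVVDVVDVVVVDVVVVD·VVDVVVVDVVDVV.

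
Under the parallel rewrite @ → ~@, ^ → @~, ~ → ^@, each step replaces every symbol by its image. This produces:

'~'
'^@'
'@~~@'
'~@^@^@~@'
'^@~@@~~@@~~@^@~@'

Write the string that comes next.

@~~@^@~@~@^@^@~@~@^@^@~@@~~@^@~@

Applying the rule to each of the 16 symbols of ^@~@@~~@@~~@^@~@ gives the pieces @~ ~@ ^@ ~@ ~@ ^@ ^@ ~@ ~@ ^@ ^@ ~@ @~ ~@ ^@ ~@, which concatenate to the answer.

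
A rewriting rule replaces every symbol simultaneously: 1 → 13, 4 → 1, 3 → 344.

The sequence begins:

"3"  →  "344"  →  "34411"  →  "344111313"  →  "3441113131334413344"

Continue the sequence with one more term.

344111313133441334413344344111334434411

φ(3441113131334413344) expands symbol-by-symbol to 344 1 1 13 13 13 344 13 344 13 344 344 1 1 13 344 344 1 1; joining the 19 pieces gives the next term.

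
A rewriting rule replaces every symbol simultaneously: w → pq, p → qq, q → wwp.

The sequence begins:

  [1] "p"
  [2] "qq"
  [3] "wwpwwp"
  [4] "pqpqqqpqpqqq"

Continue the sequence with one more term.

qqwwpqqwwpwwpwwpqqwwpqqwwpwwpwwp

Expanding pqpqqqpqpqqq: p→qq, q→wwp, p→qq, q→wwp, q→wwp, q→wwp, p→qq, q→wwp, p→qq, q→wwp, q→wwp, q→wwp. Concatenated: qq wwp qq wwp wwp wwp qq wwp qq wwp wwp wwp.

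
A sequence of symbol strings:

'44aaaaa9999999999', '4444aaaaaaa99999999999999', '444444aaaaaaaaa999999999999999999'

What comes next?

44444444aaaaaaaaaaa9999999999999999999999

Reading off run lengths: 4 runs 2, 4, 6; a runs 5, 7, 9; 9 runs 10, 14, 18 — each is linear in n, where the shown terms are n = 2, 3, 4.
At n = 5 the blocks have lengths 8, 11, 22.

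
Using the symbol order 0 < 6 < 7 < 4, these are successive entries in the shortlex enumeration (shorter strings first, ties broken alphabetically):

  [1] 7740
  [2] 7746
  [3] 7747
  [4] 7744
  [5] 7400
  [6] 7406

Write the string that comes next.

7407

Find the rightmost character of 7406 below 4, bump it to the next letter, and reset everything to its right to 0.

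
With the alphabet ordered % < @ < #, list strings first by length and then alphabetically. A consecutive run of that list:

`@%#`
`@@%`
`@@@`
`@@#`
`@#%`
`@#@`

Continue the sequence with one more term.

Treat @#@ as a base-3 numeral over the given alphabet and add one, carrying through any trailing #'s.

@##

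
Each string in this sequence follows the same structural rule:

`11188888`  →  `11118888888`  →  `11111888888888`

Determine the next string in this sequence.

Each string has the form 1^{n+1} 8^{2n+1}, where the shown terms are n = 2, 3, 4.
For the next term, n = 5, so the run lengths are 6, 11.

11111188888888888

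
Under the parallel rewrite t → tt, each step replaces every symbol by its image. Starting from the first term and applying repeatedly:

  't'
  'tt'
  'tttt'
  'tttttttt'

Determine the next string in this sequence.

tttttttttttttttt

Rewriting each symbol of tttttttt: t→tt, t→tt, t→tt, t→tt, t→tt, t→tt, t→tt, t→tt, which concatenates to tt tt tt tt tt tt tt tt.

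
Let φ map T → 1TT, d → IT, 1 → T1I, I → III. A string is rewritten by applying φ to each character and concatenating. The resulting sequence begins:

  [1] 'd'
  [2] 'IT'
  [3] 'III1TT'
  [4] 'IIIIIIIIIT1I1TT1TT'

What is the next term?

Rewriting the 18 symbols of IIIIIIIIIT1I1TT1TT one by one yields III III III III III III III III III 1TT T1I III T1I 1TT 1TT T1I 1TT 1TT; concatenated:

IIIIIIIIIIIIIIIIIIIIIIIIIII1TTT1IIIIT1I1TT1TTT1I1TT1TT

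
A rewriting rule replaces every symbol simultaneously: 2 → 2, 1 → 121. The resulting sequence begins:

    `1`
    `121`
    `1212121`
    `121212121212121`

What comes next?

Replace each of the 15 characters of 121212121212121 in place — 121 2 121 2 121 2 121 2 121 2 121 2 121 2 121 — and concatenate.

1212121212121212121212121212121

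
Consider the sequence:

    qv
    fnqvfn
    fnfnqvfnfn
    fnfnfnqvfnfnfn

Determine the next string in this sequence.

fnfnfnfnqvfnfnfnfn

Every step adds fn to the front and fn to the end of the previous string.
So the next term is fn·fnfnfnqvfnfnfn·fn.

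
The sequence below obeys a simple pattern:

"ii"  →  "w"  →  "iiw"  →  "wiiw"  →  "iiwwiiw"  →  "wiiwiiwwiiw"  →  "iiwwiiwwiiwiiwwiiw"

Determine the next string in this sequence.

wiiwiiwwiiwiiwwiiwwiiwiiwwiiw

From term 3 onward, concatenate the second-to-last term with the last: ii·w = iiw, w·iiw = wiiw, …
So term 8 is wiiwiiwwiiw·iiwwiiwwiiwiiwwiiw.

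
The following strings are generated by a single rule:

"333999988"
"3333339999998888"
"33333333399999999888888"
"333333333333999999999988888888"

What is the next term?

3333333333333339999999999998888888888

Each string has the form 3^{3n} 9^{2n+2} 8^{2n} (n = 1, 2, …).
At n = 5 the blocks have lengths 15, 12, 10.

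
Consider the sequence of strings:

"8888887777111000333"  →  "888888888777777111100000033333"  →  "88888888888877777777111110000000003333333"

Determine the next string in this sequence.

8888888888888887777777777111111000000000000333333333

The n-th term is 3n+3 8's then 2n+2 7's then n+2 1's then 3n 0's then 2n+1 3's (n = 1, 2, …).
At n = 4 the blocks have lengths 15, 10, 6, 12, 9.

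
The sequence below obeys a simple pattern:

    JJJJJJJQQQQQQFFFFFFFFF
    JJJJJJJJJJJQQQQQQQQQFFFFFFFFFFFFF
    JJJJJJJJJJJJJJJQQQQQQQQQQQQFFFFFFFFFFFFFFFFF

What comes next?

Term n consists of 4n-1 J's, followed by 3n Q's, followed by 4n+1 F's, where the shown terms are n = 2, 3, 4.
At n = 5 the blocks have lengths 19, 15, 21.

JJJJJJJJJJJJJJJJJJJQQQQQQQQQQQQQQQFFFFFFFFFFFFFFFFFFFFF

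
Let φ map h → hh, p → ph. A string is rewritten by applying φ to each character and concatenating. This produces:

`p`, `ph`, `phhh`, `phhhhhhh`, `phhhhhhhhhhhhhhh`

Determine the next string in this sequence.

Applying the rule to each of the 16 symbols of phhhhhhhhhhhhhhh gives the pieces ph hh hh hh hh hh hh hh hh hh hh hh hh hh hh hh, which concatenate to the answer.

phhhhhhhhhhhhhhhhhhhhhhhhhhhhhhh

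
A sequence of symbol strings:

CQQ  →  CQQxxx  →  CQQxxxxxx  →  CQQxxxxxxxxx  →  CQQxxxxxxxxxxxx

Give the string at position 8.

Every step adds xxx to the end: s(k+1) = s(k)·xxx.
From CQQxxxxxxxxxxxx, 3 further steps: CQQxxxxxxxxxxxx → CQQxxxxxxxxxxxxxxx → CQQxxxxxxxxxxxxxxxxxx → (answer).

CQQxxxxxxxxxxxxxxxxxxxxx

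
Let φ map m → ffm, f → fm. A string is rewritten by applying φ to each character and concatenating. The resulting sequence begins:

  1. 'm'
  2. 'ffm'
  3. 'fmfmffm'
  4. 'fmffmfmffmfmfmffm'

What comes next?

Rewriting the 17 symbols of fmffmfmffmfmfmffm one by one yields fm ffm fm fm ffm fm ffm fm fm ffm fm ffm fm ffm fm fm ffm; concatenated:

fmffmfmfmffmfmffmfmfmffmfmffmfmffmfmfmffm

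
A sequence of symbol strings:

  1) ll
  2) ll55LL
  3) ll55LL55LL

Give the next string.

Every step adds 55LL to the end: s(k+1) = s(k)·55LL.
One more step from ll55LL55LL gives the answer.

ll55LL55LL55LL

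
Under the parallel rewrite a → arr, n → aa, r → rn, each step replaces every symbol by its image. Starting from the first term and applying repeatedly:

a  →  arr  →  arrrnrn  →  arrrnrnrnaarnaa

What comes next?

arrrnrnrnaarnaarnaaarrarrrnaaarrarr

φ(arrrnrnrnaarnaa) expands symbol-by-symbol to arr rn rn rn aa rn aa rn aa arr arr rn aa arr arr; joining the 15 pieces gives the next term.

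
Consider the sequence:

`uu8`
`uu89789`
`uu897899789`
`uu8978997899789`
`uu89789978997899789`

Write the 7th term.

Every step adds 9789 to the end: s(k+1) = s(k)·9789.
From uu89789978997899789, 2 further steps: uu89789978997899789 → uu897899789978997899789 → (answer).

uu8978997899789978997899789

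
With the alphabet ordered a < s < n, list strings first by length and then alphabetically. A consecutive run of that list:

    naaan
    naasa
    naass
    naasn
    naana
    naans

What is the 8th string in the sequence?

Stepping forward 2 times from naans: naans → naann, then the target.

nasaa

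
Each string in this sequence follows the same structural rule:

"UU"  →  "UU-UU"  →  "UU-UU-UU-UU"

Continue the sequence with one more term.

UU-UU-UU-UU-UU-UU-UU-UU

Every step duplicates the string with '-' between the halves.
One more doubling of UU-UU-UU-UU gives the answer.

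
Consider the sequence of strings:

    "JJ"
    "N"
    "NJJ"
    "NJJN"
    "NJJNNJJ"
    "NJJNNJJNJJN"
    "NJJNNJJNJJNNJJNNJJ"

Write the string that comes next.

NJJNNJJNJJNNJJNNJJNJJNNJJNJJN

This is a Fibonacci-style word recurrence s(k) = s(k−1)·s(k−2): e.g. N·JJ = NJJ.
The next term joins NJJNNJJNJJNNJJNNJJ and NJJNNJJNJJN.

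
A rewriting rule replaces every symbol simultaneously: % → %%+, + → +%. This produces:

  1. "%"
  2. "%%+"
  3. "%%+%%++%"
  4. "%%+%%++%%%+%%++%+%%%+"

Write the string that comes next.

Rewriting the 21 symbols of %%+%%++%%%+%%++%+%%%+ one by one yields %%+ %%+ +% %%+ %%+ +% +% %%+ %%+ %%+ +% %%+ %%+ +% +% %%+ +% %%+ %%+ %%+ +%; concatenated:

%%+%%++%%%+%%++%+%%%+%%+%%++%%%+%%++%+%%%++%%%+%%+%%++%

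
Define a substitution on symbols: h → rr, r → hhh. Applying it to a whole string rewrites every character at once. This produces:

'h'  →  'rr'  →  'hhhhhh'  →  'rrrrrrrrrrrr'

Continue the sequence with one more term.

Rewriting each symbol of rrrrrrrrrrrr: r→hhh, r→hhh, r→hhh, r→hhh, r→hhh, r→hhh, r→hhh, r→hhh, r→hhh, r→hhh, r→hhh, r→hhh, which concatenates to hhh hhh hhh hhh hhh hhh hhh hhh hhh hhh hhh hhh.

hhhhhhhhhhhhhhhhhhhhhhhhhhhhhhhhhhhh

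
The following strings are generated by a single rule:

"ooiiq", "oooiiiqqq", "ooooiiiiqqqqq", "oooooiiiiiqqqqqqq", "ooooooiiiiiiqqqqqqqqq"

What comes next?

oooooooiiiiiiiqqqqqqqqqqq

Term n consists of n+1 o's, followed by n+1 i's, followed by 2n-1 q's (n = 1, 2, …).
Setting n = 6 gives 7, 7, 11 characters in each block.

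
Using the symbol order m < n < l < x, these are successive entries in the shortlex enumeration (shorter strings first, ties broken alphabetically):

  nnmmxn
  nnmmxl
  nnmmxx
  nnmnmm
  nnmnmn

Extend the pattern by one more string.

nnmnml

Treat nnmnmn as a base-4 numeral over the given alphabet and add one, carrying through any trailing x's.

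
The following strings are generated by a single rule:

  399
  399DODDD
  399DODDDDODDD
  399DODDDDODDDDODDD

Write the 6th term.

Each term is the previous one with DODDD appended.
From 399DODDDDODDDDODDD, 2 further steps: 399DODDDDODDDDODDD → 399DODDDDODDDDODDDDODDD → (answer).

399DODDDDODDDDODDDDODDDDODDD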